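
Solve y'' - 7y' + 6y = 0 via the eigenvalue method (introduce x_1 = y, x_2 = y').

Let x_1 = y, x_2 = y'. Then x_1' = x_2 and x_2' = -6x_1 + 7x_2.
A = [[0,1],[-6,7]]; det(A-λI) = λ^2 - 7λ + 6.
Eigenvalues λ = 1, 6 with eigenvectors (1,1), (1,6).

y(t) = C_1e^(t) + C_2e^(6t)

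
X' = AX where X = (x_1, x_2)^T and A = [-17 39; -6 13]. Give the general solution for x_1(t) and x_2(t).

x_1(t) = 2K_1e^(-2t)sin(3t) - 3K_1e^(-2t)cos(3t) - 3K_2e^(-2t)sin(3t) - 2K_2e^(-2t)cos(3t), x_2(t) = K_1e^(-2t)sin(3t) - K_1e^(-2t)cos(3t) - K_2e^(-2t)sin(3t) - K_2e^(-2t)cos(3t)

Coefficient matrix A = [[-17, 39], [-6, 13]].
Characteristic polynomial det(A - λI) = λ^2 + 4λ + 13 = 0.
Eigenvalues λ = -2 ± 3i (complex conjugate pair).
For λ=-2+3i: an eigenvector is (-3,-1) - i(2,1) = (-3 - 2i, -1 - i).
A real fundamental pair from Re and Im of e^((-2+3i)t)v: X_1 = e^(-2t)(cos(3t)·(-3,-1) + sin(3t)·(2,1)), X_2 = e^(-2t)(sin(3t)·(-3,-1) - cos(3t)·(2,1)).
General solution: K_1X_1 + K_2X_2.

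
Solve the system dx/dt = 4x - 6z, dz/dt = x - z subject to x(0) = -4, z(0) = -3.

x(t) = 6e^(2t) - 10e^(t), z(t) = 2e^(2t) - 5e^(t)

Coefficient matrix A = [[4, -6], [1, -1]].
Characteristic polynomial det(A - λI) = λ^2 - 3λ + 2 = 0.
Eigenvalues λ = 2, 1.
For λ=2: (A-λI) row 1 is [2, -6], so an eigenvector is (3, 1).
For λ=1: (A-λI) row 1 is [3, -6], so an eigenvector is (2, 1).
General solution: K_1e^(2t)(3,1) + K_2e^(t)(2,1).
Applying x(0)=-4, z(0)=-3 gives K_1=2, K_2=-5.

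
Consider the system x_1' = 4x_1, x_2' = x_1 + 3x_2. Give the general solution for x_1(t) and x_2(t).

Coefficient matrix A = [[4, 0], [1, 3]].
Characteristic polynomial det(A - λI) = λ^2 - 7λ + 12 = 0.
Eigenvalues λ = 3, 4.
For λ=3: (A-λI) row 1 is [1, 0], so an eigenvector is (0, 1).
For λ=4: (A-λI) row 2 is [1, -1], so an eigenvector is (-1, -1).
General solution: C_1e^(3t)(0,1) + C_2e^(4t)(-1,-1).

x_1(t) = -C_2e^(4t), x_2(t) = C_1e^(3t) - C_2e^(4t)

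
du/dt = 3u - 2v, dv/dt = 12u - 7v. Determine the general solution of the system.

Coefficient matrix A = [[3, -2], [12, -7]].
Characteristic polynomial det(A - λI) = λ^2 + 4λ + 3 = 0.
Eigenvalues λ = -3, -1.
For λ=-3: (A-λI) row 1 is [6, -2], so an eigenvector is (1, 3).
For λ=-1: (A-λI) row 1 is [4, -2], so an eigenvector is (-1, -2).
General solution: C_1e^(-3t)(1,3) + C_2e^(-t)(-1,-2).

u(t) = C_1e^(-3t) - C_2e^(-t), v(t) = 3C_1e^(-3t) - 2C_2e^(-t)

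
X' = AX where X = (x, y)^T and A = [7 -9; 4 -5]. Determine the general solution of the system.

Coefficient matrix A = [[7, -9], [4, -5]].
Characteristic polynomial det(A - λI) = λ^2 - 2λ + 1 = 0.
Single eigenvalue λ = 1 with algebraic multiplicity 2.
Eigenvector v = (3,2); generalized eigenvector w with (A-λI)w=v is (2,1).
General solution: e^(t)[c_1·v + c_2·(t·v + w)].

x(t) = 3c_1e^(t) + 3c_2te^(t) + 2c_2e^(t), y(t) = 2c_1e^(t) + 2c_2te^(t) + c_2e^(t)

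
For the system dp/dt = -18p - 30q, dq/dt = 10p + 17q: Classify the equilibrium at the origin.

A = [[-18,-30],[10,17]]; det(A-λI) = λ^2 + λ - 6.
λ = -3, 2: opposite signs.

saddle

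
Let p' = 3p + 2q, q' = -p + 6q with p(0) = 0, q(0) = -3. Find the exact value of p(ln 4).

A = [[3,2],[-1,6]]; eigenvalues λ = 4, 5.
Eigenvectors: (-2,-1) for λ=4, (1,1) for λ=5.
From the initial condition, c_1 = -3, c_2 = -6.
p(ln 4) = (-3)(4^4)(-2) + (-6)(4^5)(1) = -4608.

-4608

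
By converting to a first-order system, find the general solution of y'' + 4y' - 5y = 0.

Let x_1 = y, x_2 = y'. Then x_1' = x_2 and x_2' = 5x_1 - 4x_2.
A = [[0,1],[5,-4]]; det(A-λI) = λ^2 + 4λ - 5.
Eigenvalues λ = 1, -5 with eigenvectors (1,1), (1,-5).

y(t) = c_1e^(t) + c_2e^(-5t)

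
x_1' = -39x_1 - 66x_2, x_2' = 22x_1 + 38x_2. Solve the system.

Coefficient matrix A = [[-39, -66], [22, 38]].
Characteristic polynomial det(A - λI) = λ^2 + λ - 30 = 0.
Eigenvalues λ = -6, 5.
For λ=-6: (A-λI) row 1 is [-33, -66], so an eigenvector is (-2, 1).
For λ=5: (A-λI) row 1 is [-44, -66], so an eigenvector is (-3, 2).
General solution: c_1e^(-6t)(-2,1) + c_2e^(5t)(-3,2).

x_1(t) = -2c_1e^(-6t) - 3c_2e^(5t), x_2(t) = c_1e^(-6t) + 2c_2e^(5t)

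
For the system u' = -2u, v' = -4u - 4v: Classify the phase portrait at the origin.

A = [[-2,0],[-4,-4]]; det(A-λI) = λ^2 + 6λ + 8.
λ = -4, -2: both negative.

stable node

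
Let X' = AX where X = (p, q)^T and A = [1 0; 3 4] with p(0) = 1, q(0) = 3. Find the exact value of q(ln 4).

1020

A = [[1,0],[3,4]]; eigenvalues λ = 4, 1.
Eigenvectors: (0,-1) for λ=4, (1,-1) for λ=1.
From the initial condition, c_1 = -4, c_2 = 1.
q(ln 4) = (-4)(4^4)(-1) + (1)(4^1)(-1) = 1020.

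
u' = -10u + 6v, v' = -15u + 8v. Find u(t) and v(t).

Coefficient matrix A = [[-10, 6], [-15, 8]].
Characteristic polynomial det(A - λI) = λ^2 + 2λ + 10 = 0.
Eigenvalues λ = -1 ± 3i (complex conjugate pair).
For λ=-1+3i: an eigenvector is (1,1) - i(-1,-2) = (1 + i, 1 + 2i).
A real fundamental pair from Re and Im of e^((-1+3i)t)v: X_1 = e^(-t)(cos(3t)·(1,1) + sin(3t)·(-1,-2)), X_2 = e^(-t)(sin(3t)·(1,1) - cos(3t)·(-1,-2)).
General solution: c_1X_1 + c_2X_2.

u(t) = -c_1e^(-t)sin(3t) + c_1e^(-t)cos(3t) + c_2e^(-t)sin(3t) + c_2e^(-t)cos(3t), v(t) = -2c_1e^(-t)sin(3t) + c_1e^(-t)cos(3t) + c_2e^(-t)sin(3t) + 2c_2e^(-t)cos(3t)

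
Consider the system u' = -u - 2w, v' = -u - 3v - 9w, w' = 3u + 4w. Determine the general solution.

Coefficient matrix A = [[-1, 0, -2], [-1, -3, -9], [3, 0, 4]].
det(A - λI) = 0 gives eigenvalues λ = 1, -3, 2.
For λ=1: eigenvector (1,2,-1).
For λ=-3: eigenvector (0,1,0).
For λ=2: eigenvector (-2,-5,3).
General solution: K_1e^(t)(1,2,-1) + K_2e^(-3t)(0,1,0) + K_3e^(2t)(-2,-5,3).

u(t) = K_1e^(t) - 2K_3e^(2t), v(t) = 2K_1e^(t) + K_2e^(-3t) - 5K_3e^(2t), w(t) = -K_1e^(t) + 3K_3e^(2t)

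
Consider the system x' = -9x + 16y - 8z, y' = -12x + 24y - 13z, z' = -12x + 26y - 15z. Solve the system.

Coefficient matrix A = [[-9, 16, -8], [-12, 24, -13], [-12, 26, -15]].
det(A - λI) = 0 gives eigenvalues λ = -2, 3, -1.
For λ=-2: eigenvector (0,1,2).
For λ=3: eigenvector (2,3,3).
For λ=-1: eigenvector (1,1,1).
General solution: C_1e^(-2t)(0,1,2) + C_2e^(3t)(2,3,3) + C_3e^(-t)(1,1,1).

x(t) = 2C_2e^(3t) + C_3e^(-t), y(t) = C_1e^(-2t) + 3C_2e^(3t) + C_3e^(-t), z(t) = 2C_1e^(-2t) + 3C_2e^(3t) + C_3e^(-t)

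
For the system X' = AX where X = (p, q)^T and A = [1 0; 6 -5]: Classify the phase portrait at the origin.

saddle

A = [[1,0],[6,-5]]; det(A-λI) = λ^2 + 4λ - 5.
λ = -5, 1: opposite signs.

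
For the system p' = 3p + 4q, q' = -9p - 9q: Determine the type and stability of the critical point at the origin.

stable improper node

A = [[3,4],[-9,-9]]; det(A-λI) = λ^2 + 6λ + 9.
repeated λ = -3 with a single eigenvector.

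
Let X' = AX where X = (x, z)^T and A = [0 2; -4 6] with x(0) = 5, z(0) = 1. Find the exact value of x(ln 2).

-28

A = [[0,2],[-4,6]]; eigenvalues λ = 2, 4.
Eigenvectors: (-1,-1) for λ=2, (-1,-2) for λ=4.
From the initial condition, c_1 = -9, c_2 = 4.
x(ln 2) = (-9)(2^2)(-1) + (4)(2^4)(-1) = -28.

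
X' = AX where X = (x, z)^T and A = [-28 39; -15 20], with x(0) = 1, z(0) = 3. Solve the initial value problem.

Coefficient matrix A = [[-28, 39], [-15, 20]].
Characteristic polynomial det(A - λI) = λ^2 + 8λ + 25 = 0.
Eigenvalues λ = -4 ± 3i (complex conjugate pair).
For λ=-4+3i: an eigenvector is (-3,-2) - i(-2,-1) = (-3 + 2i, -2 + i).
A real fundamental pair from Re and Im of e^((-4+3i)t)v: X_1 = e^(-4t)(cos(3t)·(-3,-2) + sin(3t)·(-2,-1)), X_2 = e^(-4t)(sin(3t)·(-3,-2) - cos(3t)·(-2,-1)).
General solution: c_1X_1 + c_2X_2.
Applying x(0)=1, z(0)=3 gives c_1=-5, c_2=-7.

x(t) = 31e^(-4t)sin(3t) + e^(-4t)cos(3t), z(t) = 19e^(-4t)sin(3t) + 3e^(-4t)cos(3t)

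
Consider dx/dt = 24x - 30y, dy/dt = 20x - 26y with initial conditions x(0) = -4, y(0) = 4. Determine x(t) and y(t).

Coefficient matrix A = [[24, -30], [20, -26]].
Characteristic polynomial det(A - λI) = λ^2 + 2λ - 24 = 0.
Eigenvalues λ = 4, -6.
For λ=4: (A-λI) row 1 is [20, -30], so an eigenvector is (-3, -2).
For λ=-6: (A-λI) row 1 is [30, -30], so an eigenvector is (-1, -1).
General solution: K_1e^(4t)(-3,-2) + K_2e^(-6t)(-1,-1).
Applying x(0)=-4, y(0)=4 gives K_1=8, K_2=-20.

x(t) = -24e^(4t) + 20e^(-6t), y(t) = -16e^(4t) + 20e^(-6t)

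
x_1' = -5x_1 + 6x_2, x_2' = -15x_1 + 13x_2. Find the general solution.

x_1(t) = -K_1e^(4t)sin(3t) + K_1e^(4t)cos(3t) + K_2e^(4t)sin(3t) + K_2e^(4t)cos(3t), x_2(t) = -2K_1e^(4t)sin(3t) + K_1e^(4t)cos(3t) + K_2e^(4t)sin(3t) + 2K_2e^(4t)cos(3t)

Coefficient matrix A = [[-5, 6], [-15, 13]].
Characteristic polynomial det(A - λI) = λ^2 - 8λ + 25 = 0.
Eigenvalues λ = 4 ± 3i (complex conjugate pair).
For λ=4+3i: an eigenvector is (1,1) - i(-1,-2) = (1 + i, 1 + 2i).
A real fundamental pair from Re and Im of e^((4+3i)t)v: X_1 = e^(4t)(cos(3t)·(1,1) + sin(3t)·(-1,-2)), X_2 = e^(4t)(sin(3t)·(1,1) - cos(3t)·(-1,-2)).
General solution: K_1X_1 + K_2X_2.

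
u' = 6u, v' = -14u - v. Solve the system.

u(t) = K_2e^(6t), v(t) = K_1e^(-t) - 2K_2e^(6t)

Coefficient matrix A = [[6, 0], [-14, -1]].
Characteristic polynomial det(A - λI) = λ^2 - 5λ - 6 = 0.
Eigenvalues λ = -1, 6.
For λ=-1: (A-λI) row 1 is [7, 0], so an eigenvector is (0, 1).
For λ=6: (A-λI) row 2 is [-14, -7], so an eigenvector is (1, -2).
General solution: K_1e^(-t)(0,1) + K_2e^(6t)(1,-2).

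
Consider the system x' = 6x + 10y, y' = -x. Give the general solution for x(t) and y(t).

x(t) = -c_1e^(3t)sin(t) + 3c_1e^(3t)cos(t) + 3c_2e^(3t)sin(t) + c_2e^(3t)cos(t), y(t) = -c_1e^(3t)cos(t) - c_2e^(3t)sin(t)

Coefficient matrix A = [[6, 10], [-1, 0]].
Characteristic polynomial det(A - λI) = λ^2 - 6λ + 10 = 0.
Eigenvalues λ = 3 ± i (complex conjugate pair).
For λ=3+i: an eigenvector is (3,-1) - i(-1,0) = (3 + i, -1).
A real fundamental pair from Re and Im of e^((3+i)t)v: X_1 = e^(3t)(cos(t)·(3,-1) + sin(t)·(-1,0)), X_2 = e^(3t)(sin(t)·(3,-1) - cos(t)·(-1,0)).
General solution: c_1X_1 + c_2X_2.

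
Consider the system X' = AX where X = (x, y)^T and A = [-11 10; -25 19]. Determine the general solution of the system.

Coefficient matrix A = [[-11, 10], [-25, 19]].
Characteristic polynomial det(A - λI) = λ^2 - 8λ + 41 = 0.
Eigenvalues λ = 4 ± 5i (complex conjugate pair).
For λ=4+5i: an eigenvector is (1,1) - i(-1,-2) = (1 + i, 1 + 2i).
A real fundamental pair from Re and Im of e^((4+5i)t)v: X_1 = e^(4t)(cos(5t)·(1,1) + sin(5t)·(-1,-2)), X_2 = e^(4t)(sin(5t)·(1,1) - cos(5t)·(-1,-2)).
General solution: C_1X_1 + C_2X_2.

x(t) = -C_1e^(4t)sin(5t) + C_1e^(4t)cos(5t) + C_2e^(4t)sin(5t) + C_2e^(4t)cos(5t), y(t) = -2C_1e^(4t)sin(5t) + C_1e^(4t)cos(5t) + C_2e^(4t)sin(5t) + 2C_2e^(4t)cos(5t)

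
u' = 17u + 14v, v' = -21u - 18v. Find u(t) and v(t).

u(t) = -C_1e^(3t) - 2C_2e^(-4t), v(t) = C_1e^(3t) + 3C_2e^(-4t)

Coefficient matrix A = [[17, 14], [-21, -18]].
Characteristic polynomial det(A - λI) = λ^2 + λ - 12 = 0.
Eigenvalues λ = 3, -4.
For λ=3: (A-λI) row 1 is [14, 14], so an eigenvector is (-1, 1).
For λ=-4: (A-λI) row 1 is [21, 14], so an eigenvector is (-2, 3).
General solution: C_1e^(3t)(-1,1) + C_2e^(-4t)(-2,3).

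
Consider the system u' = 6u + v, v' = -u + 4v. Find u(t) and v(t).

u(t) = -C_1e^(5t) - C_2te^(5t), v(t) = C_1e^(5t) + C_2te^(5t) - C_2e^(5t)

Coefficient matrix A = [[6, 1], [-1, 4]].
Characteristic polynomial det(A - λI) = λ^2 - 10λ + 25 = 0.
Single eigenvalue λ = 5 with algebraic multiplicity 2.
Eigenvector v = (-1,1); generalized eigenvector w with (A-λI)w=v is (0,-1).
General solution: e^(5t)[C_1·v + C_2·(t·v + w)].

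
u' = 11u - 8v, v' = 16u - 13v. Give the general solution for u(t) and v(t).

u(t) = K_1e^(3t) + K_2e^(-5t), v(t) = K_1e^(3t) + 2K_2e^(-5t)

Coefficient matrix A = [[11, -8], [16, -13]].
Characteristic polynomial det(A - λI) = λ^2 + 2λ - 15 = 0.
Eigenvalues λ = 3, -5.
For λ=3: (A-λI) row 1 is [8, -8], so an eigenvector is (1, 1).
For λ=-5: (A-λI) row 1 is [16, -8], so an eigenvector is (1, 2).
General solution: K_1e^(3t)(1,1) + K_2e^(-5t)(1,2).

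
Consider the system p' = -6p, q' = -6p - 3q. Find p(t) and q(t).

Coefficient matrix A = [[-6, 0], [-6, -3]].
Characteristic polynomial det(A - λI) = λ^2 + 9λ + 18 = 0.
Eigenvalues λ = -3, -6.
For λ=-3: (A-λI) row 1 is [-3, 0], so an eigenvector is (0, -1).
For λ=-6: (A-λI) row 2 is [-6, 3], so an eigenvector is (1, 2).
General solution: K_1e^(-3t)(0,-1) + K_2e^(-6t)(1,2).

p(t) = K_2e^(-6t), q(t) = -K_1e^(-3t) + 2K_2e^(-6t)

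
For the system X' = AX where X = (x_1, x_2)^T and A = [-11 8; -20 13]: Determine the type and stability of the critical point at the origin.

unstable spiral

A = [[-11,8],[-20,13]]; det(A-λI) = λ^2 - 2λ + 17.
λ = 1 ± 4i: positive real part.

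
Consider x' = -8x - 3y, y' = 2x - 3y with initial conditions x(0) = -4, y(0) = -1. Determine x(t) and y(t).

x(t) = 11e^(-5t) - 15e^(-6t), y(t) = -11e^(-5t) + 10e^(-6t)

Coefficient matrix A = [[-8, -3], [2, -3]].
Characteristic polynomial det(A - λI) = λ^2 + 11λ + 30 = 0.
Eigenvalues λ = -6, -5.
For λ=-6: (A-λI) row 1 is [-2, -3], so an eigenvector is (3, -2).
For λ=-5: (A-λI) row 1 is [-3, -3], so an eigenvector is (-1, 1).
General solution: K_1e^(-6t)(3,-2) + K_2e^(-5t)(-1,1).
Applying x(0)=-4, y(0)=-1 gives K_1=-5, K_2=-11.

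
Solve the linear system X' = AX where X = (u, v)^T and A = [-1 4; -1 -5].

u(t) = 2c_1e^(-3t) + 2c_2te^(-3t) + 3c_2e^(-3t), v(t) = -c_1e^(-3t) - c_2te^(-3t) - c_2e^(-3t)

Coefficient matrix A = [[-1, 4], [-1, -5]].
Characteristic polynomial det(A - λI) = λ^2 + 6λ + 9 = 0.
Single eigenvalue λ = -3 with algebraic multiplicity 2.
Eigenvector v = (2,-1); generalized eigenvector w with (A-λI)w=v is (3,-1).
General solution: e^(-3t)[c_1·v + c_2·(t·v + w)].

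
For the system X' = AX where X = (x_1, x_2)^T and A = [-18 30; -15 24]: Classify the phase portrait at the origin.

A = [[-18,30],[-15,24]]; det(A-λI) = λ^2 - 6λ + 18.
λ = 3 ± 3i: positive real part.

unstable spiral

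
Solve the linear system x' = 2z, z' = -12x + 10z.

x(t) = -C_1e^(4t) + C_2e^(6t), z(t) = -2C_1e^(4t) + 3C_2e^(6t)

Coefficient matrix A = [[0, 2], [-12, 10]].
Characteristic polynomial det(A - λI) = λ^2 - 10λ + 24 = 0.
Eigenvalues λ = 4, 6.
For λ=4: (A-λI) row 1 is [-4, 2], so an eigenvector is (-1, -2).
For λ=6: (A-λI) row 1 is [-6, 2], so an eigenvector is (1, 3).
General solution: C_1e^(4t)(-1,-2) + C_2e^(6t)(1,3).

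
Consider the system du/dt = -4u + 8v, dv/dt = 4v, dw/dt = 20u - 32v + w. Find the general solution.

Coefficient matrix A = [[-4, 8, 0], [0, 4, 0], [20, -32, 1]].
det(A - λI) = 0 gives eigenvalues λ = -4, 1, 4.
For λ=-4: eigenvector (1,0,-4).
For λ=1: eigenvector (0,0,1).
For λ=4: eigenvector (1,1,-4).
General solution: c_1e^(-4t)(1,0,-4) + c_2e^(t)(0,0,1) + c_3e^(4t)(1,1,-4).

u(t) = c_1e^(-4t) + c_3e^(4t), v(t) = c_3e^(4t), w(t) = -4c_1e^(-4t) + c_2e^(t) - 4c_3e^(4t)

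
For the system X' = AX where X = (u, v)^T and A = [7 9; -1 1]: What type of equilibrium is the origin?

unstable improper node

A = [[7,9],[-1,1]]; det(A-λI) = λ^2 - 8λ + 16.
repeated λ = 4 with a single eigenvector.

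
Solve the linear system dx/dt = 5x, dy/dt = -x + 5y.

Coefficient matrix A = [[5, 0], [-1, 5]].
Characteristic polynomial det(A - λI) = λ^2 - 10λ + 25 = 0.
Single eigenvalue λ = 5 with algebraic multiplicity 2.
Eigenvector v = (0,1); generalized eigenvector w with (A-λI)w=v is (-1,3).
General solution: e^(5t)[K_1·v + K_2·(t·v + w)].

x(t) = -K_2e^(5t), y(t) = K_1e^(5t) + K_2te^(5t) + 3K_2e^(5t)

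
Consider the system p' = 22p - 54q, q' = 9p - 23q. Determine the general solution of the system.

p(t) = -3K_1e^(4t) - 2K_2e^(-5t), q(t) = -K_1e^(4t) - K_2e^(-5t)

Coefficient matrix A = [[22, -54], [9, -23]].
Characteristic polynomial det(A - λI) = λ^2 + λ - 20 = 0.
Eigenvalues λ = 4, -5.
For λ=4: (A-λI) row 1 is [18, -54], so an eigenvector is (-3, -1).
For λ=-5: (A-λI) row 1 is [27, -54], so an eigenvector is (-2, -1).
General solution: K_1e^(4t)(-3,-1) + K_2e^(-5t)(-2,-1).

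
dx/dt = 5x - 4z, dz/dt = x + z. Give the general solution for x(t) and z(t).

x(t) = 2K_1e^(3t) + 2K_2te^(3t) + 3K_2e^(3t), z(t) = K_1e^(3t) + K_2te^(3t) + K_2e^(3t)

Coefficient matrix A = [[5, -4], [1, 1]].
Characteristic polynomial det(A - λI) = λ^2 - 6λ + 9 = 0.
Single eigenvalue λ = 3 with algebraic multiplicity 2.
Eigenvector v = (2,1); generalized eigenvector w with (A-λI)w=v is (3,1).
General solution: e^(3t)[K_1·v + K_2·(t·v + w)].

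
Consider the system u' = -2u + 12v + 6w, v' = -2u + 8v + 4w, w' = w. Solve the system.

u(t) = 3c_1e^(2t) + 2c_2e^(4t) + 2c_3e^(t), v(t) = c_1e^(2t) + c_2e^(4t), w(t) = c_3e^(t)

Coefficient matrix A = [[-2, 12, 6], [-2, 8, 4], [0, 0, 1]].
det(A - λI) = 0 gives eigenvalues λ = 2, 4, 1.
For λ=2: eigenvector (3,1,0).
For λ=4: eigenvector (2,1,0).
For λ=1: eigenvector (2,0,1).
General solution: c_1e^(2t)(3,1,0) + c_2e^(4t)(2,1,0) + c_3e^(t)(2,0,1).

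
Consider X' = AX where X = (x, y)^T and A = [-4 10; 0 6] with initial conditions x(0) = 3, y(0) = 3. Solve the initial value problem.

x(t) = 3e^(6t), y(t) = 3e^(6t)

Coefficient matrix A = [[-4, 10], [0, 6]].
Characteristic polynomial det(A - λI) = λ^2 - 2λ - 24 = 0.
Eigenvalues λ = 6, -4.
For λ=6: (A-λI) row 1 is [-10, 10], so an eigenvector is (-1, -1).
For λ=-4: (A-λI) row 1 is [0, 10], so an eigenvector is (1, 0).
General solution: c_1e^(6t)(-1,-1) + c_2e^(-4t)(1,0).
Applying x(0)=3, y(0)=3 gives c_1=-3, c_2=0.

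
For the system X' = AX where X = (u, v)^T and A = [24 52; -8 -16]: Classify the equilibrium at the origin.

A = [[24,52],[-8,-16]]; det(A-λI) = λ^2 - 8λ + 32.
λ = 4 ± 4i: positive real part.

unstable spiral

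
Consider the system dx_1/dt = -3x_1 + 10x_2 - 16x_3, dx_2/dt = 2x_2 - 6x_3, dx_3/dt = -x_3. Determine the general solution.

Coefficient matrix A = [[-3, 10, -16], [0, 2, -6], [0, 0, -1]].
det(A - λI) = 0 gives eigenvalues λ = -1, 2, -3.
For λ=-1: eigenvector (2,2,1).
For λ=2: eigenvector (2,1,0).
For λ=-3: eigenvector (1,0,0).
General solution: K_1e^(-t)(2,2,1) + K_2e^(2t)(2,1,0) + K_3e^(-3t)(1,0,0).

x_1(t) = 2K_1e^(-t) + 2K_2e^(2t) + K_3e^(-3t), x_2(t) = 2K_1e^(-t) + K_2e^(2t), x_3(t) = K_1e^(-t)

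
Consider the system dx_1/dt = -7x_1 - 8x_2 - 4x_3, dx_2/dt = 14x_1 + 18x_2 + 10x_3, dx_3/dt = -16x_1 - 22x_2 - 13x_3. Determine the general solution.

Coefficient matrix A = [[-7, -8, -4], [14, 18, 10], [-16, -22, -13]].
det(A - λI) = 0 gives eigenvalues λ = -2, 1, -1.
For λ=-2: eigenvector (0,1,-2).
For λ=1: eigenvector (1,-2,2).
For λ=-1: eigenvector (2,-2,1).
General solution: c_1e^(-2t)(0,1,-2) + c_2e^(t)(1,-2,2) + c_3e^(-t)(2,-2,1).

x_1(t) = c_2e^(t) + 2c_3e^(-t), x_2(t) = c_1e^(-2t) - 2c_2e^(t) - 2c_3e^(-t), x_3(t) = -2c_1e^(-2t) + 2c_2e^(t) + c_3e^(-t)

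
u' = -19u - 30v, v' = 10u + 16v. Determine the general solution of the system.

Coefficient matrix A = [[-19, -30], [10, 16]].
Characteristic polynomial det(A - λI) = λ^2 + 3λ - 4 = 0.
Eigenvalues λ = -4, 1.
For λ=-4: (A-λI) row 1 is [-15, -30], so an eigenvector is (2, -1).
For λ=1: (A-λI) row 1 is [-20, -30], so an eigenvector is (-3, 2).
General solution: C_1e^(-4t)(2,-1) + C_2e^(t)(-3,2).

u(t) = 2C_1e^(-4t) - 3C_2e^(t), v(t) = -C_1e^(-4t) + 2C_2e^(t)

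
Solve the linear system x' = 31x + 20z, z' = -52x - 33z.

x(t) = -C_1e^(-t)sin(4t) - 2C_1e^(-t)cos(4t) - 2C_2e^(-t)sin(4t) + C_2e^(-t)cos(4t), z(t) = 2C_1e^(-t)sin(4t) + 3C_1e^(-t)cos(4t) + 3C_2e^(-t)sin(4t) - 2C_2e^(-t)cos(4t)

Coefficient matrix A = [[31, 20], [-52, -33]].
Characteristic polynomial det(A - λI) = λ^2 + 2λ + 17 = 0.
Eigenvalues λ = -1 ± 4i (complex conjugate pair).
For λ=-1+4i: an eigenvector is (-2,3) - i(-1,2) = (-2 + i, 3 - 2i).
A real fundamental pair from Re and Im of e^((-1+4i)t)v: X_1 = e^(-t)(cos(4t)·(-2,3) + sin(4t)·(-1,2)), X_2 = e^(-t)(sin(4t)·(-2,3) - cos(4t)·(-1,2)).
General solution: C_1X_1 + C_2X_2.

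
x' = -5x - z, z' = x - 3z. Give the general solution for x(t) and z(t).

x(t) = c_1e^(-4t) + c_2te^(-4t) + 2c_2e^(-4t), z(t) = -c_1e^(-4t) - c_2te^(-4t) - 3c_2e^(-4t)

Coefficient matrix A = [[-5, -1], [1, -3]].
Characteristic polynomial det(A - λI) = λ^2 + 8λ + 16 = 0.
Single eigenvalue λ = -4 with algebraic multiplicity 2.
Eigenvector v = (1,-1); generalized eigenvector w with (A-λI)w=v is (2,-3).
General solution: e^(-4t)[c_1·v + c_2·(t·v + w)].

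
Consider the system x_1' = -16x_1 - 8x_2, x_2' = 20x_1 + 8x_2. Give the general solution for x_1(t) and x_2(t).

Coefficient matrix A = [[-16, -8], [20, 8]].
Characteristic polynomial det(A - λI) = λ^2 + 8λ + 32 = 0.
Eigenvalues λ = -4 ± 4i (complex conjugate pair).
For λ=-4+4i: an eigenvector is (-1,1) - i(1,-2) = (-1 - i, 1 + 2i).
A real fundamental pair from Re and Im of e^((-4+4i)t)v: X_1 = e^(-4t)(cos(4t)·(-1,1) + sin(4t)·(1,-2)), X_2 = e^(-4t)(sin(4t)·(-1,1) - cos(4t)·(1,-2)).
General solution: K_1X_1 + K_2X_2.

x_1(t) = K_1e^(-4t)sin(4t) - K_1e^(-4t)cos(4t) - K_2e^(-4t)sin(4t) - K_2e^(-4t)cos(4t), x_2(t) = -2K_1e^(-4t)sin(4t) + K_1e^(-4t)cos(4t) + K_2e^(-4t)sin(4t) + 2K_2e^(-4t)cos(4t)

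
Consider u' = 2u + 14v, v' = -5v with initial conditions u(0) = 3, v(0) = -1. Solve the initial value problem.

Coefficient matrix A = [[2, 14], [0, -5]].
Characteristic polynomial det(A - λI) = λ^2 + 3λ - 10 = 0.
Eigenvalues λ = 2, -5.
For λ=2: (A-λI) row 1 is [0, 14], so an eigenvector is (-1, 0).
For λ=-5: (A-λI) row 1 is [7, 14], so an eigenvector is (-2, 1).
General solution: C_1e^(2t)(-1,0) + C_2e^(-5t)(-2,1).
Applying u(0)=3, v(0)=-1 gives C_1=-1, C_2=-1.

u(t) = e^(2t) + 2e^(-5t), v(t) = -e^(-5t)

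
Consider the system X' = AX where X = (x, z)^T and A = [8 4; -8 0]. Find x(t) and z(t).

x(t) = -C_1e^(4t)sin(4t) + C_2e^(4t)cos(4t), z(t) = C_1e^(4t)sin(4t) - C_1e^(4t)cos(4t) - C_2e^(4t)sin(4t) - C_2e^(4t)cos(4t)

Coefficient matrix A = [[8, 4], [-8, 0]].
Characteristic polynomial det(A - λI) = λ^2 - 8λ + 32 = 0.
Eigenvalues λ = 4 ± 4i (complex conjugate pair).
For λ=4+4i: an eigenvector is (0,-1) - i(-1,1) = (0 + i, -1 - i).
A real fundamental pair from Re and Im of e^((4+4i)t)v: X_1 = e^(4t)(cos(4t)·(0,-1) + sin(4t)·(-1,1)), X_2 = e^(4t)(sin(4t)·(0,-1) - cos(4t)·(-1,1)).
General solution: C_1X_1 + C_2X_2.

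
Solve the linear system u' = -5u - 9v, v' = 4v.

Coefficient matrix A = [[-5, -9], [0, 4]].
Characteristic polynomial det(A - λI) = λ^2 + λ - 20 = 0.
Eigenvalues λ = -5, 4.
For λ=-5: (A-λI) row 1 is [0, -9], so an eigenvector is (-1, 0).
For λ=4: (A-λI) row 1 is [-9, -9], so an eigenvector is (-1, 1).
General solution: c_1e^(-5t)(-1,0) + c_2e^(4t)(-1,1).

u(t) = -c_1e^(-5t) - c_2e^(4t), v(t) = c_2e^(4t)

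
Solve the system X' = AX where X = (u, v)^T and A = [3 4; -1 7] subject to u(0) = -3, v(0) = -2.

u(t) = -2te^(5t) - 3e^(5t), v(t) = -te^(5t) - 2e^(5t)

Coefficient matrix A = [[3, 4], [-1, 7]].
Characteristic polynomial det(A - λI) = λ^2 - 10λ + 25 = 0.
Single eigenvalue λ = 5 with algebraic multiplicity 2.
Eigenvector v = (2,1); generalized eigenvector w with (A-λI)w=v is (-3,-1).
General solution: e^(5t)[C_1·v + C_2·(t·v + w)].
Applying u(0)=-3, v(0)=-2 gives C_1=-3, C_2=-1.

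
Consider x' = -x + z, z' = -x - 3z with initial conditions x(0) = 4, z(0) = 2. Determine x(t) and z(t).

x(t) = 6te^(-2t) + 4e^(-2t), z(t) = -6te^(-2t) + 2e^(-2t)

Coefficient matrix A = [[-1, 1], [-1, -3]].
Characteristic polynomial det(A - λI) = λ^2 + 4λ + 4 = 0.
Single eigenvalue λ = -2 with algebraic multiplicity 2.
Eigenvector v = (-1,1); generalized eigenvector w with (A-λI)w=v is (-3,2).
General solution: e^(-2t)[K_1·v + K_2·(t·v + w)].
Applying x(0)=4, z(0)=2 gives K_1=14, K_2=-6.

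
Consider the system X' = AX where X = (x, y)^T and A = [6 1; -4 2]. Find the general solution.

Coefficient matrix A = [[6, 1], [-4, 2]].
Characteristic polynomial det(A - λI) = λ^2 - 8λ + 16 = 0.
Single eigenvalue λ = 4 with algebraic multiplicity 2.
Eigenvector v = (-1,2); generalized eigenvector w with (A-λI)w=v is (1,-3).
General solution: e^(4t)[C_1·v + C_2·(t·v + w)].

x(t) = -C_1e^(4t) - C_2te^(4t) + C_2e^(4t), y(t) = 2C_1e^(4t) + 2C_2te^(4t) - 3C_2e^(4t)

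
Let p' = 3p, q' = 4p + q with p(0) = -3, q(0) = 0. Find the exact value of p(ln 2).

-24

A = [[3,0],[4,1]]; eigenvalues λ = 3, 1.
Eigenvectors: (-1,-2) for λ=3, (0,-1) for λ=1.
From the initial condition, c_1 = 3, c_2 = -6.
p(ln 2) = (3)(2^3)(-1) + (-6)(2^1)(0) = -24.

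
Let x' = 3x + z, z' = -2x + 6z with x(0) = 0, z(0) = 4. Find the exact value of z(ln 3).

1620

A = [[3,1],[-2,6]]; eigenvalues λ = 5, 4.
Eigenvectors: (-1,-2) for λ=5, (-1,-1) for λ=4.
From the initial condition, c_1 = -4, c_2 = 4.
z(ln 3) = (-4)(3^5)(-2) + (4)(3^4)(-1) = 1620.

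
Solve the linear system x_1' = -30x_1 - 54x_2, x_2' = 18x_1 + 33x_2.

x_1(t) = -3c_1e^(6t) + 2c_2e^(-3t), x_2(t) = 2c_1e^(6t) - c_2e^(-3t)

Coefficient matrix A = [[-30, -54], [18, 33]].
Characteristic polynomial det(A - λI) = λ^2 - 3λ - 18 = 0.
Eigenvalues λ = 6, -3.
For λ=6: (A-λI) row 1 is [-36, -54], so an eigenvector is (-3, 2).
For λ=-3: (A-λI) row 1 is [-27, -54], so an eigenvector is (2, -1).
General solution: c_1e^(6t)(-3,2) + c_2e^(-3t)(2,-1).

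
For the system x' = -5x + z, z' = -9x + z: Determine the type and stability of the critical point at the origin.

stable improper node

A = [[-5,1],[-9,1]]; det(A-λI) = λ^2 + 4λ + 4.
repeated λ = -2 with a single eigenvector.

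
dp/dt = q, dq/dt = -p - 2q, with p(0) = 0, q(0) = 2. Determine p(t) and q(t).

p(t) = 2te^(-t), q(t) = -2te^(-t) + 2e^(-t)

Coefficient matrix A = [[0, 1], [-1, -2]].
Characteristic polynomial det(A - λI) = λ^2 + 2λ + 1 = 0.
Single eigenvalue λ = -1 with algebraic multiplicity 2.
Eigenvector v = (-1,1); generalized eigenvector w with (A-λI)w=v is (-3,2).
General solution: e^(-t)[K_1·v + K_2·(t·v + w)].
Applying p(0)=0, q(0)=2 gives K_1=6, K_2=-2.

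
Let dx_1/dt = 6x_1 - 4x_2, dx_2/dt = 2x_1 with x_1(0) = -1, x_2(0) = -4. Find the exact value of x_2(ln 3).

180

A = [[6,-4],[2,0]]; eigenvalues λ = 4, 2.
Eigenvectors: (2,1) for λ=4, (-1,-1) for λ=2.
From the initial condition, c_1 = 3, c_2 = 7.
x_2(ln 3) = (3)(3^4)(1) + (7)(3^2)(-1) = 180.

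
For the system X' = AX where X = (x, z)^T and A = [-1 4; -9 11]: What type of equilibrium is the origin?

unstable improper node

A = [[-1,4],[-9,11]]; det(A-λI) = λ^2 - 10λ + 25.
repeated λ = 5 with a single eigenvector.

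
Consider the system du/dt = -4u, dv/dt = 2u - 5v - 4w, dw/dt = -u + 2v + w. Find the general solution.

Coefficient matrix A = [[-4, 0, 0], [2, -5, -4], [-1, 2, 1]].
det(A - λI) = 0 gives eigenvalues λ = -4, -3, -1.
For λ=-4: eigenvector (1,-2,1).
For λ=-3: eigenvector (0,-2,1).
For λ=-1: eigenvector (0,-1,1).
General solution: C_1e^(-4t)(1,-2,1) + C_2e^(-3t)(0,-2,1) + C_3e^(-t)(0,-1,1).

u(t) = C_1e^(-4t), v(t) = -2C_1e^(-4t) - 2C_2e^(-3t) - C_3e^(-t), w(t) = C_1e^(-4t) + C_2e^(-3t) + C_3e^(-t)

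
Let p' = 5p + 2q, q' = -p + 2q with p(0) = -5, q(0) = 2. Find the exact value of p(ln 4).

A = [[5,2],[-1,2]]; eigenvalues λ = 4, 3.
Eigenvectors: (2,-1) for λ=4, (1,-1) for λ=3.
From the initial condition, c_1 = -3, c_2 = 1.
p(ln 4) = (-3)(4^4)(2) + (1)(4^3)(1) = -1472.

-1472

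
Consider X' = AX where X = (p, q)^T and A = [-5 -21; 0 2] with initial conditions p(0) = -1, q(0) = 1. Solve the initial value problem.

Coefficient matrix A = [[-5, -21], [0, 2]].
Characteristic polynomial det(A - λI) = λ^2 + 3λ - 10 = 0.
Eigenvalues λ = 2, -5.
For λ=2: (A-λI) row 1 is [-7, -21], so an eigenvector is (3, -1).
For λ=-5: (A-λI) row 1 is [0, -21], so an eigenvector is (1, 0).
General solution: c_1e^(2t)(3,-1) + c_2e^(-5t)(1,0).
Applying p(0)=-1, q(0)=1 gives c_1=-1, c_2=2.

p(t) = -3e^(2t) + 2e^(-5t), q(t) = e^(2t)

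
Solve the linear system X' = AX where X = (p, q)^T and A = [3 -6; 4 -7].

p(t) = -3c_1e^(-t) + c_2e^(-3t), q(t) = -2c_1e^(-t) + c_2e^(-3t)

Coefficient matrix A = [[3, -6], [4, -7]].
Characteristic polynomial det(A - λI) = λ^2 + 4λ + 3 = 0.
Eigenvalues λ = -1, -3.
For λ=-1: (A-λI) row 1 is [4, -6], so an eigenvector is (-3, -2).
For λ=-3: (A-λI) row 1 is [6, -6], so an eigenvector is (1, 1).
General solution: c_1e^(-t)(-3,-2) + c_2e^(-3t)(1,1).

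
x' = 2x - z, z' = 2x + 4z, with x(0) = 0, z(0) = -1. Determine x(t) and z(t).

x(t) = e^(3t)sin(t), z(t) = -e^(3t)sin(t) - e^(3t)cos(t)

Coefficient matrix A = [[2, -1], [2, 4]].
Characteristic polynomial det(A - λI) = λ^2 - 6λ + 10 = 0.
Eigenvalues λ = 3 ± i (complex conjugate pair).
For λ=3+i: an eigenvector is (-1,1) - i(0,-1) = (-1, 1 + i).
A real fundamental pair from Re and Im of e^((3+i)t)v: X_1 = e^(3t)(cos(t)·(-1,1) + sin(t)·(0,-1)), X_2 = e^(3t)(sin(t)·(-1,1) - cos(t)·(0,-1)).
General solution: c_1X_1 + c_2X_2.
Applying x(0)=0, z(0)=-1 gives c_1=0, c_2=-1.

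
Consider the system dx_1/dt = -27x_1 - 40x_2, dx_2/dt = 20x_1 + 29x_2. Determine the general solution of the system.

Coefficient matrix A = [[-27, -40], [20, 29]].
Characteristic polynomial det(A - λI) = λ^2 - 2λ + 17 = 0.
Eigenvalues λ = 1 ± 4i (complex conjugate pair).
For λ=1+4i: an eigenvector is (-1,1) - i(-3,2) = (-1 + 3i, 1 - 2i).
A real fundamental pair from Re and Im of e^((1+4i)t)v: X_1 = e^(t)(cos(4t)·(-1,1) + sin(4t)·(-3,2)), X_2 = e^(t)(sin(4t)·(-1,1) - cos(4t)·(-3,2)).
General solution: C_1X_1 + C_2X_2.

x_1(t) = -3C_1e^(t)sin(4t) - C_1e^(t)cos(4t) - C_2e^(t)sin(4t) + 3C_2e^(t)cos(4t), x_2(t) = 2C_1e^(t)sin(4t) + C_1e^(t)cos(4t) + C_2e^(t)sin(4t) - 2C_2e^(t)cos(4t)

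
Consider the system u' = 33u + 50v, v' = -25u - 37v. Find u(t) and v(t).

Coefficient matrix A = [[33, 50], [-25, -37]].
Characteristic polynomial det(A - λI) = λ^2 + 4λ + 29 = 0.
Eigenvalues λ = -2 ± 5i (complex conjugate pair).
For λ=-2+5i: an eigenvector is (3,-2) - i(1,-1) = (3 - i, -2 + i).
A real fundamental pair from Re and Im of e^((-2+5i)t)v: X_1 = e^(-2t)(cos(5t)·(3,-2) + sin(5t)·(1,-1)), X_2 = e^(-2t)(sin(5t)·(3,-2) - cos(5t)·(1,-1)).
General solution: c_1X_1 + c_2X_2.

u(t) = c_1e^(-2t)sin(5t) + 3c_1e^(-2t)cos(5t) + 3c_2e^(-2t)sin(5t) - c_2e^(-2t)cos(5t), v(t) = -c_1e^(-2t)sin(5t) - 2c_1e^(-2t)cos(5t) - 2c_2e^(-2t)sin(5t) + c_2e^(-2t)cos(5t)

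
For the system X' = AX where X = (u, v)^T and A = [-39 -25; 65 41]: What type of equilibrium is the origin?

unstable spiral

A = [[-39,-25],[65,41]]; det(A-λI) = λ^2 - 2λ + 26.
λ = 1 ± 5i: positive real part.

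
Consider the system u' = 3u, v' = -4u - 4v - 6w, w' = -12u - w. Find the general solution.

u(t) = c_2e^(3t), v(t) = c_1e^(-4t) + 2c_2e^(3t) - 2c_3e^(-t), w(t) = -3c_2e^(3t) + c_3e^(-t)

Coefficient matrix A = [[3, 0, 0], [-4, -4, -6], [-12, 0, -1]].
det(A - λI) = 0 gives eigenvalues λ = -4, 3, -1.
For λ=-4: eigenvector (0,1,0).
For λ=3: eigenvector (1,2,-3).
For λ=-1: eigenvector (0,-2,1).
General solution: c_1e^(-4t)(0,1,0) + c_2e^(3t)(1,2,-3) + c_3e^(-t)(0,-2,1).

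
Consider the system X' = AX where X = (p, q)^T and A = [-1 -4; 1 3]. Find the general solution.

Coefficient matrix A = [[-1, -4], [1, 3]].
Characteristic polynomial det(A - λI) = λ^2 - 2λ + 1 = 0.
Single eigenvalue λ = 1 with algebraic multiplicity 2.
Eigenvector v = (-2,1); generalized eigenvector w with (A-λI)w=v is (3,-1).
General solution: e^(t)[c_1·v + c_2·(t·v + w)].

p(t) = -2c_1e^(t) - 2c_2te^(t) + 3c_2e^(t), q(t) = c_1e^(t) + c_2te^(t) - c_2e^(t)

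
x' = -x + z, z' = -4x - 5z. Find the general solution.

x(t) = -C_1e^(-3t) - C_2te^(-3t) - 2C_2e^(-3t), z(t) = 2C_1e^(-3t) + 2C_2te^(-3t) + 3C_2e^(-3t)

Coefficient matrix A = [[-1, 1], [-4, -5]].
Characteristic polynomial det(A - λI) = λ^2 + 6λ + 9 = 0.
Single eigenvalue λ = -3 with algebraic multiplicity 2.
Eigenvector v = (-1,2); generalized eigenvector w with (A-λI)w=v is (-2,3).
General solution: e^(-3t)[C_1·v + C_2·(t·v + w)].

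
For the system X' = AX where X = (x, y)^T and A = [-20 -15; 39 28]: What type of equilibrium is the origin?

A = [[-20,-15],[39,28]]; det(A-λI) = λ^2 - 8λ + 25.
λ = 4 ± 3i: positive real part.

unstable spiral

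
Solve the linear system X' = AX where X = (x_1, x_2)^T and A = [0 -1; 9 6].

Coefficient matrix A = [[0, -1], [9, 6]].
Characteristic polynomial det(A - λI) = λ^2 - 6λ + 9 = 0.
Single eigenvalue λ = 3 with algebraic multiplicity 2.
Eigenvector v = (1,-3); generalized eigenvector w with (A-λI)w=v is (-1,2).
General solution: e^(3t)[C_1·v + C_2·(t·v + w)].

x_1(t) = C_1e^(3t) + C_2te^(3t) - C_2e^(3t), x_2(t) = -3C_1e^(3t) - 3C_2te^(3t) + 2C_2e^(3t)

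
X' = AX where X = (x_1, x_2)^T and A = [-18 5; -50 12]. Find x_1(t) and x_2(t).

x_1(t) = -c_1e^(-3t)sin(5t) + c_2e^(-3t)cos(5t), x_2(t) = -3c_1e^(-3t)sin(5t) - c_1e^(-3t)cos(5t) - c_2e^(-3t)sin(5t) + 3c_2e^(-3t)cos(5t)

Coefficient matrix A = [[-18, 5], [-50, 12]].
Characteristic polynomial det(A - λI) = λ^2 + 6λ + 34 = 0.
Eigenvalues λ = -3 ± 5i (complex conjugate pair).
For λ=-3+5i: an eigenvector is (0,-1) - i(-1,-3) = (0 + i, -1 + 3i).
A real fundamental pair from Re and Im of e^((-3+5i)t)v: X_1 = e^(-3t)(cos(5t)·(0,-1) + sin(5t)·(-1,-3)), X_2 = e^(-3t)(sin(5t)·(0,-1) - cos(5t)·(-1,-3)).
General solution: c_1X_1 + c_2X_2.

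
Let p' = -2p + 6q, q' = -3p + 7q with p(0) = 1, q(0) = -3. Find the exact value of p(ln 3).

A = [[-2,6],[-3,7]]; eigenvalues λ = 4, 1.
Eigenvectors: (1,1) for λ=4, (-2,-1) for λ=1.
From the initial condition, c_1 = -7, c_2 = -4.
p(ln 3) = (-7)(3^4)(1) + (-4)(3^1)(-2) = -543.

-543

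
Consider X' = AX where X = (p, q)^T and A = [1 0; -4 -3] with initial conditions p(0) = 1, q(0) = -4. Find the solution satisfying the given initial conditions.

p(t) = e^(t), q(t) = -e^(t) - 3e^(-3t)

Coefficient matrix A = [[1, 0], [-4, -3]].
Characteristic polynomial det(A - λI) = λ^2 + 2λ - 3 = 0.
Eigenvalues λ = 1, -3.
For λ=1: (A-λI) row 2 is [-4, -4], so an eigenvector is (-1, 1).
For λ=-3: (A-λI) row 1 is [4, 0], so an eigenvector is (0, -1).
General solution: K_1e^(t)(-1,1) + K_2e^(-3t)(0,-1).
Applying p(0)=1, q(0)=-4 gives K_1=-1, K_2=3.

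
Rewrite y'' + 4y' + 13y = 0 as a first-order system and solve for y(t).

y(t) = c_1e^(-2t)cos(3t) + c_2e^(-2t)sin(3t)

Let x_1 = y, x_2 = y'. Then x_1' = x_2 and x_2' = -13x_1 - 4x_2.
A = [[0,1],[-13,-4]]; det(A-λI) = λ^2 + 4λ + 13.
Eigenvalues λ = -2 ± 3i.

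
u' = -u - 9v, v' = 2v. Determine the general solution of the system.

u(t) = 3c_1e^(2t) + c_2e^(-t), v(t) = -c_1e^(2t)

Coefficient matrix A = [[-1, -9], [0, 2]].
Characteristic polynomial det(A - λI) = λ^2 - λ - 2 = 0.
Eigenvalues λ = 2, -1.
For λ=2: (A-λI) row 1 is [-3, -9], so an eigenvector is (3, -1).
For λ=-1: (A-λI) row 1 is [0, -9], so an eigenvector is (1, 0).
General solution: c_1e^(2t)(3,-1) + c_2e^(-t)(1,0).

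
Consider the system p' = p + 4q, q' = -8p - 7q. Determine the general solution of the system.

Coefficient matrix A = [[1, 4], [-8, -7]].
Characteristic polynomial det(A - λI) = λ^2 + 6λ + 25 = 0.
Eigenvalues λ = -3 ± 4i (complex conjugate pair).
For λ=-3+4i: an eigenvector is (0,-1) - i(-1,1) = (0 + i, -1 - i).
A real fundamental pair from Re and Im of e^((-3+4i)t)v: X_1 = e^(-3t)(cos(4t)·(0,-1) + sin(4t)·(-1,1)), X_2 = e^(-3t)(sin(4t)·(0,-1) - cos(4t)·(-1,1)).
General solution: K_1X_1 + K_2X_2.

p(t) = -K_1e^(-3t)sin(4t) + K_2e^(-3t)cos(4t), q(t) = K_1e^(-3t)sin(4t) - K_1e^(-3t)cos(4t) - K_2e^(-3t)sin(4t) - K_2e^(-3t)cos(4t)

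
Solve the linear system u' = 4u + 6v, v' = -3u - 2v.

Coefficient matrix A = [[4, 6], [-3, -2]].
Characteristic polynomial det(A - λI) = λ^2 - 2λ + 10 = 0.
Eigenvalues λ = 1 ± 3i (complex conjugate pair).
For λ=1+3i: an eigenvector is (1,-1) - i(-1,0) = (1 + i, -1).
A real fundamental pair from Re and Im of e^((1+3i)t)v: X_1 = e^(t)(cos(3t)·(1,-1) + sin(3t)·(-1,0)), X_2 = e^(t)(sin(3t)·(1,-1) - cos(3t)·(-1,0)).
General solution: K_1X_1 + K_2X_2.

u(t) = -K_1e^(t)sin(3t) + K_1e^(t)cos(3t) + K_2e^(t)sin(3t) + K_2e^(t)cos(3t), v(t) = -K_1e^(t)cos(3t) - K_2e^(t)sin(3t)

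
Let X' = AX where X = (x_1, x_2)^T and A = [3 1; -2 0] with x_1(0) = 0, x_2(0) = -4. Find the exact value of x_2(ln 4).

32

A = [[3,1],[-2,0]]; eigenvalues λ = 1, 2.
Eigenvectors: (-1,2) for λ=1, (-1,1) for λ=2.
From the initial condition, c_1 = -4, c_2 = 4.
x_2(ln 4) = (-4)(4^1)(2) + (4)(4^2)(1) = 32.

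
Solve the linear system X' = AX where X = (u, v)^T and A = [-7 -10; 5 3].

Coefficient matrix A = [[-7, -10], [5, 3]].
Characteristic polynomial det(A - λI) = λ^2 + 4λ + 29 = 0.
Eigenvalues λ = -2 ± 5i (complex conjugate pair).
For λ=-2+5i: an eigenvector is (1,0) - i(-1,1) = (1 + i, 0 - i).
A real fundamental pair from Re and Im of e^((-2+5i)t)v: X_1 = e^(-2t)(cos(5t)·(1,0) + sin(5t)·(-1,1)), X_2 = e^(-2t)(sin(5t)·(1,0) - cos(5t)·(-1,1)).
General solution: K_1X_1 + K_2X_2.

u(t) = -K_1e^(-2t)sin(5t) + K_1e^(-2t)cos(5t) + K_2e^(-2t)sin(5t) + K_2e^(-2t)cos(5t), v(t) = K_1e^(-2t)sin(5t) - K_2e^(-2t)cos(5t)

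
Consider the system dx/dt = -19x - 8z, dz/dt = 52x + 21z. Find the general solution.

x(t) = c_1e^(t)sin(4t) + c_1e^(t)cos(4t) + c_2e^(t)sin(4t) - c_2e^(t)cos(4t), z(t) = -2c_1e^(t)sin(4t) - 3c_1e^(t)cos(4t) - 3c_2e^(t)sin(4t) + 2c_2e^(t)cos(4t)

Coefficient matrix A = [[-19, -8], [52, 21]].
Characteristic polynomial det(A - λI) = λ^2 - 2λ + 17 = 0.
Eigenvalues λ = 1 ± 4i (complex conjugate pair).
For λ=1+4i: an eigenvector is (1,-3) - i(1,-2) = (1 - i, -3 + 2i).
A real fundamental pair from Re and Im of e^((1+4i)t)v: X_1 = e^(t)(cos(4t)·(1,-3) + sin(4t)·(1,-2)), X_2 = e^(t)(sin(4t)·(1,-3) - cos(4t)·(1,-2)).
General solution: c_1X_1 + c_2X_2.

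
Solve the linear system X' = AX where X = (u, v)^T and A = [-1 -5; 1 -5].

Coefficient matrix A = [[-1, -5], [1, -5]].
Characteristic polynomial det(A - λI) = λ^2 + 6λ + 10 = 0.
Eigenvalues λ = -3 ± i (complex conjugate pair).
For λ=-3+i: an eigenvector is (2,1) - i(-1,0) = (2 + i, 1).
A real fundamental pair from Re and Im of e^((-3+i)t)v: X_1 = e^(-3t)(cos(t)·(2,1) + sin(t)·(-1,0)), X_2 = e^(-3t)(sin(t)·(2,1) - cos(t)·(-1,0)).
General solution: c_1X_1 + c_2X_2.

u(t) = -c_1e^(-3t)sin(t) + 2c_1e^(-3t)cos(t) + 2c_2e^(-3t)sin(t) + c_2e^(-3t)cos(t), v(t) = c_1e^(-3t)cos(t) + c_2e^(-3t)sin(t)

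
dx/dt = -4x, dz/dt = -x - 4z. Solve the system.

Coefficient matrix A = [[-4, 0], [-1, -4]].
Characteristic polynomial det(A - λI) = λ^2 + 8λ + 16 = 0.
Single eigenvalue λ = -4 with algebraic multiplicity 2.
Eigenvector v = (0,1); generalized eigenvector w with (A-λI)w=v is (-1,1).
General solution: e^(-4t)[K_1·v + K_2·(t·v + w)].

x(t) = -K_2e^(-4t), z(t) = K_1e^(-4t) + K_2te^(-4t) + K_2e^(-4t)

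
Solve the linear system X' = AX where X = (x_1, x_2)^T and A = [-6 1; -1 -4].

x_1(t) = -c_1e^(-5t) - c_2te^(-5t) - 2c_2e^(-5t), x_2(t) = -c_1e^(-5t) - c_2te^(-5t) - 3c_2e^(-5t)

Coefficient matrix A = [[-6, 1], [-1, -4]].
Characteristic polynomial det(A - λI) = λ^2 + 10λ + 25 = 0.
Single eigenvalue λ = -5 with algebraic multiplicity 2.
Eigenvector v = (-1,-1); generalized eigenvector w with (A-λI)w=v is (-2,-3).
General solution: e^(-5t)[c_1·v + c_2·(t·v + w)].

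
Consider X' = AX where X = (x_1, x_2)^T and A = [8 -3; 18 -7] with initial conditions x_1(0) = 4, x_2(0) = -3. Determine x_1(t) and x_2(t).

Coefficient matrix A = [[8, -3], [18, -7]].
Characteristic polynomial det(A - λI) = λ^2 - λ - 2 = 0.
Eigenvalues λ = 2, -1.
For λ=2: (A-λI) row 1 is [6, -3], so an eigenvector is (-1, -2).
For λ=-1: (A-λI) row 1 is [9, -3], so an eigenvector is (-1, -3).
General solution: C_1e^(2t)(-1,-2) + C_2e^(-t)(-1,-3).
Applying x_1(0)=4, x_2(0)=-3 gives C_1=-15, C_2=11.

x_1(t) = 15e^(2t) - 11e^(-t), x_2(t) = 30e^(2t) - 33e^(-t)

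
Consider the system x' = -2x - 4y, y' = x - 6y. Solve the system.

Coefficient matrix A = [[-2, -4], [1, -6]].
Characteristic polynomial det(A - λI) = λ^2 + 8λ + 16 = 0.
Single eigenvalue λ = -4 with algebraic multiplicity 2.
Eigenvector v = (-2,-1); generalized eigenvector w with (A-λI)w=v is (-3,-1).
General solution: e^(-4t)[C_1·v + C_2·(t·v + w)].

x(t) = -2C_1e^(-4t) - 2C_2te^(-4t) - 3C_2e^(-4t), y(t) = -C_1e^(-4t) - C_2te^(-4t) - C_2e^(-4t)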